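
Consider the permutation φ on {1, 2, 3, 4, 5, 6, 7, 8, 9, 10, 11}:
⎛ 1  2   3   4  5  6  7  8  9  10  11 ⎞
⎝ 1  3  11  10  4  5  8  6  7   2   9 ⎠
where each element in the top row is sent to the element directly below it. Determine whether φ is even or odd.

In disjoint-cycle form the cycle lengths are 10, 1.
A cycle is odd iff its length is even; φ has 1 even-length cycle, so sgn(φ) = (−1)^1 and φ is odd.

odd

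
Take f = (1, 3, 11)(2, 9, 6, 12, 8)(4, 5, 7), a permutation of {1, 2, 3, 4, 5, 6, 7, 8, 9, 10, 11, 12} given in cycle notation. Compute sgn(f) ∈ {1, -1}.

1

The cycle lengths are 5, 3, 3, 1.
A cycle of length ℓ contributes ℓ−1 transpositions, so f is a product of 4 + 2 + 2 = 8 transpositions — even.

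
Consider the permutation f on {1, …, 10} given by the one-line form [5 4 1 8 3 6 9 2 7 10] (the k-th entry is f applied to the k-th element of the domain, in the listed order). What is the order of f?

6

Writing f as disjoint cycles, the cycle lengths are 3, 3, 2, 1, 1.
Since disjoint cycles commute, ord(f) = lcm(3, 3, 2) = 6.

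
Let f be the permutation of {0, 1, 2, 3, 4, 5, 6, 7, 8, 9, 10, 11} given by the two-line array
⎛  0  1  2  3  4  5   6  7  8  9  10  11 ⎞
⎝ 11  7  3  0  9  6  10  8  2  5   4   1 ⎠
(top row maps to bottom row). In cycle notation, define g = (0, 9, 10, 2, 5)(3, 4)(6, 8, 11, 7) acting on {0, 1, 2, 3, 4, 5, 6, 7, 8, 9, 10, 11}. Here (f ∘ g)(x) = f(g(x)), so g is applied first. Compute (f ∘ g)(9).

g(9) = 10, then f(10) = 4; composing gives (f ∘ g)(9) = 4.

4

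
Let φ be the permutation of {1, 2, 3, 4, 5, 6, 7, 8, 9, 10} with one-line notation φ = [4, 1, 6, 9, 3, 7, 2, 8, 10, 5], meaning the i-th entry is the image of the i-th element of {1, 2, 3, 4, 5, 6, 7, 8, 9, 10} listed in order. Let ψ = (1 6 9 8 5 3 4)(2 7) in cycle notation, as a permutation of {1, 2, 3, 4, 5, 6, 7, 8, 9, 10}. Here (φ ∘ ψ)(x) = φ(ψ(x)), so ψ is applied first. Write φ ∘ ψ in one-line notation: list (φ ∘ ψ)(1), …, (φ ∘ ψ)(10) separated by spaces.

7 2 9 4 6 10 1 3 8 5

(φ ∘ ψ)(x) = φ(ψ(x)). Computing each image: φ(ψ(1)) = φ(6) = 7, φ(ψ(2)) = φ(7) = 2, φ(ψ(3)) = φ(4) = 9, φ(ψ(4)) = φ(1) = 4, φ(ψ(5)) = φ(3) = 6, φ(ψ(6)) = φ(9) = 10, φ(ψ(7)) = φ(2) = 1, φ(ψ(8)) = φ(5) = 3, φ(ψ(9)) = φ(8) = 8, φ(ψ(10)) = φ(10) = 5.
Hence φ ∘ ψ = [7 2 9 4 6 10 1 3 8 5].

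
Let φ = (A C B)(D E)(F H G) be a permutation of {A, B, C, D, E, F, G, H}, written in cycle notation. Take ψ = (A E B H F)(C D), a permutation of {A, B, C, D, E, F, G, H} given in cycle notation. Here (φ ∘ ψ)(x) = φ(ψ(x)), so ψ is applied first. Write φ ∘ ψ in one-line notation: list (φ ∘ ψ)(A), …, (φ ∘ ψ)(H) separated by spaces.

(φ ∘ ψ)(x) = φ(ψ(x)). Computing each image: φ(ψ(A)) = φ(E) = D, φ(ψ(B)) = φ(H) = G, φ(ψ(C)) = φ(D) = E, φ(ψ(D)) = φ(C) = B, φ(ψ(E)) = φ(B) = A, φ(ψ(F)) = φ(A) = C, φ(ψ(G)) = φ(G) = F, φ(ψ(H)) = φ(F) = H.
Hence φ ∘ ψ = [D G E B A C F H].

D G E B A C F H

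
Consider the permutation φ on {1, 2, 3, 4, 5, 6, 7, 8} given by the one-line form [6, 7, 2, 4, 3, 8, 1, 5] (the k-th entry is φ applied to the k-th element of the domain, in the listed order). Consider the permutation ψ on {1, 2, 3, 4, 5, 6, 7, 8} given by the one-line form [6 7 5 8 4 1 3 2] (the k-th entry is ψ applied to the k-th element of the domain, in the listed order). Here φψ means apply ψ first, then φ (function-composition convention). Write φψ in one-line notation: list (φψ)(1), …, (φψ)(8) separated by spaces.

8 1 3 5 4 6 2 7

(φψ)(x) = φ(ψ(x)). Computing each image: φ(ψ(1)) = φ(6) = 8, φ(ψ(2)) = φ(7) = 1, φ(ψ(3)) = φ(5) = 3, φ(ψ(4)) = φ(8) = 5, φ(ψ(5)) = φ(4) = 4, φ(ψ(6)) = φ(1) = 6, φ(ψ(7)) = φ(3) = 2, φ(ψ(8)) = φ(2) = 7.
Hence φψ = [8 1 3 5 4 6 2 7].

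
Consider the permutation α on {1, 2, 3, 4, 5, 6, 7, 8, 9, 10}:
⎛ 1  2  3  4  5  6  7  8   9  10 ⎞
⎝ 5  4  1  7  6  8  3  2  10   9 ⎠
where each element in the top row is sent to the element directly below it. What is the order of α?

Writing α as disjoint cycles, the cycle lengths are 8, 2.
The order of α is the least common multiple of its cycle lengths: lcm(8, 2) = 8.

8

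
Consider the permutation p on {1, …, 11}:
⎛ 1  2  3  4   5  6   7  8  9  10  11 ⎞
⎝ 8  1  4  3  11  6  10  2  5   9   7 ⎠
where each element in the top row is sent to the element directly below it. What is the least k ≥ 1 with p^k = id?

30

Writing p as disjoint cycles, the cycle lengths are 5, 3, 2, 1.
The order of p is the least common multiple of its cycle lengths: lcm(5, 3, 2) = 30.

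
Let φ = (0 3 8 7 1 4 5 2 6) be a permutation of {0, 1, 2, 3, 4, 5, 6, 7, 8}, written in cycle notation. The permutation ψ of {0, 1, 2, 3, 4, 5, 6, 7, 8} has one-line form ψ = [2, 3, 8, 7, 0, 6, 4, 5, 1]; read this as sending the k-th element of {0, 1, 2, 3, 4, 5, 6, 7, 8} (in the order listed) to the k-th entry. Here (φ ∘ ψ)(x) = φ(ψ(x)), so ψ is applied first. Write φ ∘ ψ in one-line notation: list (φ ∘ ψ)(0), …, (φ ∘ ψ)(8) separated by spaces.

6 8 7 1 3 0 5 2 4

For each element, apply ψ then φ: 0 → 2 → 6; 1 → 3 → 8; 2 → 8 → 7; 3 → 7 → 1; 4 → 0 → 3; 5 → 6 → 0; 6 → 4 → 5; 7 → 5 → 2; 8 → 1 → 4.
Collecting the images, φ ∘ ψ = [6 8 7 1 3 0 5 2 4].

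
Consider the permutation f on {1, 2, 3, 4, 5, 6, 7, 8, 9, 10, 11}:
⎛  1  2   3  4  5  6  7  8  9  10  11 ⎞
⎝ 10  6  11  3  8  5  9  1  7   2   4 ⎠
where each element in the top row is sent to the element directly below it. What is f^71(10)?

1

Tracing 10 → 2 → … returns to 10 after 6 steps, so 10 lies in a 6-cycle (1 10 2 6 5 8).
On a 6-cycle, f^6 is the identity, so f^71 = f^5 there (71 ≡ 5 mod 6).
Advancing 5 steps from 10: 10 → 2 → 6 → 5 → 8 → 1.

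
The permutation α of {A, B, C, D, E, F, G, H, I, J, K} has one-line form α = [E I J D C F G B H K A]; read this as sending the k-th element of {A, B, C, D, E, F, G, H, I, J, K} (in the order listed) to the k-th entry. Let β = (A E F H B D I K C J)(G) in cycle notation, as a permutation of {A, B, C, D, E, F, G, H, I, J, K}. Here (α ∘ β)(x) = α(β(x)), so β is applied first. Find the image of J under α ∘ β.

E

First apply β: β(J) = A, then α(A) = E. Thus (α ∘ β)(J) = E.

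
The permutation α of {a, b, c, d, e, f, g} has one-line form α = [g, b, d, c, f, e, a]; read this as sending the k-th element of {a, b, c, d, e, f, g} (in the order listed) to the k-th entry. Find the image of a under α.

g

a is element number 1 of the domain, and entry number 1 of the one-line form is g, so α(a) = g.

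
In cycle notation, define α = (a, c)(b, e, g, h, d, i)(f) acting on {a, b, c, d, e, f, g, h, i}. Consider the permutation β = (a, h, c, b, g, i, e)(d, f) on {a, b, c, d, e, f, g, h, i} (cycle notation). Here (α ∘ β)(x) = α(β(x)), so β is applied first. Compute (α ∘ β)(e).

β(e) = a, then α(a) = c; composing gives (α ∘ β)(e) = c.

c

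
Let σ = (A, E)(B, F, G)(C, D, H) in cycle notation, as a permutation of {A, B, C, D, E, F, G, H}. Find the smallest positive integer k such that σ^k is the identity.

6

The cycle type of σ is (3, 3, 2).
Since disjoint cycles commute, ord(σ) = lcm(3, 3, 2) = 6.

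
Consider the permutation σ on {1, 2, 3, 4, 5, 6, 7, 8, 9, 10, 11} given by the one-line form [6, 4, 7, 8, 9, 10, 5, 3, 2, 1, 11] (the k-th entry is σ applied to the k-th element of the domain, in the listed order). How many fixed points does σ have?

The fixed points (elements with σ(x) = x) are {11}, so there is 1.

1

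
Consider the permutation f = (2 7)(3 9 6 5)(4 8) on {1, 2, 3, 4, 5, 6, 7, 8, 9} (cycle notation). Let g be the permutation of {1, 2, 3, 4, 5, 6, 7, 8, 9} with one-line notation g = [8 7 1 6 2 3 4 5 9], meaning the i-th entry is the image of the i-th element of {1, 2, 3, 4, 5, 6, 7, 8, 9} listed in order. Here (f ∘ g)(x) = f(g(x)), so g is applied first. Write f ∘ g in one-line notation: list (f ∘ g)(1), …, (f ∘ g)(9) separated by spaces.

Chase each element through g then f: 1 → 8 → 4; 2 → 7 → 2; 3 → 1 → 1; 4 → 6 → 5; 5 → 2 → 7; 6 → 3 → 9; 7 → 4 → 8; 8 → 5 → 3; 9 → 9 → 6.
Collecting the images, f ∘ g = [4 2 1 5 7 9 8 3 6].

4 2 1 5 7 9 8 3 6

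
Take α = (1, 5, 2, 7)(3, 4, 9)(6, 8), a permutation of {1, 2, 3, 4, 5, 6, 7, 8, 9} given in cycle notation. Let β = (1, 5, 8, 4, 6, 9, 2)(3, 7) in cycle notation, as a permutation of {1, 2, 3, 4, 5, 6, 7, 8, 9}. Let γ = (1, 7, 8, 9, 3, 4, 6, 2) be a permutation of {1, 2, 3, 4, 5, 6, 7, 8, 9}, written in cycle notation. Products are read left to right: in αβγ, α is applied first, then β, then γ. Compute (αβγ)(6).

6

Apply the permutations in order: α(6) = 8, then β(8) = 4, then γ(4) = 6. So (αβγ)(6) = 6.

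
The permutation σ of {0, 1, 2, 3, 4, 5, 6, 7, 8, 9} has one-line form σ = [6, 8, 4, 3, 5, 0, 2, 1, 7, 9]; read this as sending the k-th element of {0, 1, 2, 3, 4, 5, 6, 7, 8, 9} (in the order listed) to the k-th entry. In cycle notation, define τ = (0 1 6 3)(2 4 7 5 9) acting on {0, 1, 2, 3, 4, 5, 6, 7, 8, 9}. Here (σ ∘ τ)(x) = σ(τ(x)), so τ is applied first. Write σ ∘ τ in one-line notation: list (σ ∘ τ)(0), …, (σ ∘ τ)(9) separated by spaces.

For each element, apply τ then σ: 0 → 1 → 8; 1 → 6 → 2; 2 → 4 → 5; 3 → 0 → 6; 4 → 7 → 1; 5 → 9 → 9; 6 → 3 → 3; 7 → 5 → 0; 8 → 8 → 7; 9 → 2 → 4.
So σ ∘ τ in one-line form is 8 2 5 6 1 9 3 0 7 4.

8 2 5 6 1 9 3 0 7 4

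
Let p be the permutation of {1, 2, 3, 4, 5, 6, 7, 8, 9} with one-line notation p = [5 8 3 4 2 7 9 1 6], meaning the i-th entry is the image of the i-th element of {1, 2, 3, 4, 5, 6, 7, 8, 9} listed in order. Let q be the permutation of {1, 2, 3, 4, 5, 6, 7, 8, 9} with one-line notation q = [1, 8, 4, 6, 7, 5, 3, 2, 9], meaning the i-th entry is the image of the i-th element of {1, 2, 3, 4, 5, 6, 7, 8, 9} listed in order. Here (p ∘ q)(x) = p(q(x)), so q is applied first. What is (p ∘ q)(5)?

First apply q: q(5) = 7, then p(7) = 9. Thus (p ∘ q)(5) = 9.

9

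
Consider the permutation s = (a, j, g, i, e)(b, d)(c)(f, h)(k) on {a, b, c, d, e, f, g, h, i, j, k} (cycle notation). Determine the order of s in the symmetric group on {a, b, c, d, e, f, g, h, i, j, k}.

The disjoint cycles have lengths 5, 2, 2, 1, 1.
Since disjoint cycles commute, ord(s) = lcm(5, 2, 2) = 10.

10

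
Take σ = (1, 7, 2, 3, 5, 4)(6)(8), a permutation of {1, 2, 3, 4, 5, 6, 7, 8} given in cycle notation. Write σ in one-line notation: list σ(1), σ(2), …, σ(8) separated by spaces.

Each element maps to the next entry in its cycle (wrapping to the front): 1↦7, 2↦3, 3↦5, 4↦1, 5↦4, 6↦6, 7↦2, 8↦8.
Listing these in domain order gives 7 3 5 1 4 6 2 8.

7 3 5 1 4 6 2 8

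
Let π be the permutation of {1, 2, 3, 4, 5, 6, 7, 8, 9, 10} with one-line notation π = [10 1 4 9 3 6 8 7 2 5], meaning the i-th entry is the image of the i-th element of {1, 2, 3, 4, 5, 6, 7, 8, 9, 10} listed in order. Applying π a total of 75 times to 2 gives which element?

4

Tracing 2 → 1 → … returns to 2 after 7 steps, so 2 lies in a 7-cycle (1 10 5 3 4 9 2).
Powers repeat with period 7 on this cycle, and 75 mod 7 = 5, so π^75(2) = π^5(2).
Advancing 5 steps from 2: 2 → 1 → 10 → 5 → 3 → 4.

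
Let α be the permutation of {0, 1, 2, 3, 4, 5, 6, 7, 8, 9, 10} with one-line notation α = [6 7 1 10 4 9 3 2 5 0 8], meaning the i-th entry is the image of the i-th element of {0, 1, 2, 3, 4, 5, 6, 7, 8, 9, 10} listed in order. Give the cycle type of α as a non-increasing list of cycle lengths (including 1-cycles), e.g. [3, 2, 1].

[7, 3, 1]

The disjoint cycles are (0, 6, 3, 10, 8, 5, 9)(1, 7, 2)(4), with lengths 7, 3, 1 in non-increasing order.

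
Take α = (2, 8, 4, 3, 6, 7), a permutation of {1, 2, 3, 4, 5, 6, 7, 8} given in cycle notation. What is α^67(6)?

6 lies in the 6-cycle (2, 8, 4, 3, 6, 7).
Since the cycle has length 6, α^67 acts on it the same as α^1 (67 mod 6 = 1).
Advancing 1 step from 6: 6 → 7.

7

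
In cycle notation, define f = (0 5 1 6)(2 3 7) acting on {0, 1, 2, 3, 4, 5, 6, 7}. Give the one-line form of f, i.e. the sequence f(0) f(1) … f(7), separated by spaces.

5 6 3 7 4 1 0 2

Each element maps to the next entry in its cycle (wrapping to the front): 0↦5, 1↦6, 2↦3, 3↦7, 4↦4, 5↦1, 6↦0, 7↦2.
Listing these in domain order gives 5 6 3 7 4 1 0 2.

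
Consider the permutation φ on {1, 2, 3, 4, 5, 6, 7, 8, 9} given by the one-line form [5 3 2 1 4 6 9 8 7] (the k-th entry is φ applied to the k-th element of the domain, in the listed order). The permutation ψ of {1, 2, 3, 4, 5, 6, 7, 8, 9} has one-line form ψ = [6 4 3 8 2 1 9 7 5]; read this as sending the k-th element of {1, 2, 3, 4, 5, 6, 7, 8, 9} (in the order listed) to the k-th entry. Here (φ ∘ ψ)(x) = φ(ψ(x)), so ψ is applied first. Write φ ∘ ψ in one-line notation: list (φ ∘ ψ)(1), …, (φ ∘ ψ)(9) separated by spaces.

6 1 2 8 3 5 7 9 4

Chase each element through ψ then φ: 1 → 6 → 6; 2 → 4 → 1; 3 → 3 → 2; 4 → 8 → 8; 5 → 2 → 3; 6 → 1 → 5; 7 → 9 → 7; 8 → 7 → 9; 9 → 5 → 4.
So φ ∘ ψ in one-line form is 6 1 2 8 3 5 7 9 4.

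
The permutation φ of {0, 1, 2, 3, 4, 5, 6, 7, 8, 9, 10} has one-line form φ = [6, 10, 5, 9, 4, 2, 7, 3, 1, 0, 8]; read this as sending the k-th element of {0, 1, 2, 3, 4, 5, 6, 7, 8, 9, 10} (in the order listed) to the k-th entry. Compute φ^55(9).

Tracing 9 → 0 → … returns to 9 after 5 steps, so 9 lies in a 5-cycle (0, 6, 7, 3, 9).
On a 5-cycle, φ^5 is the identity, so φ^55 = φ^0 there (55 ≡ 0 mod 5).
So φ^55(9) = 9.

9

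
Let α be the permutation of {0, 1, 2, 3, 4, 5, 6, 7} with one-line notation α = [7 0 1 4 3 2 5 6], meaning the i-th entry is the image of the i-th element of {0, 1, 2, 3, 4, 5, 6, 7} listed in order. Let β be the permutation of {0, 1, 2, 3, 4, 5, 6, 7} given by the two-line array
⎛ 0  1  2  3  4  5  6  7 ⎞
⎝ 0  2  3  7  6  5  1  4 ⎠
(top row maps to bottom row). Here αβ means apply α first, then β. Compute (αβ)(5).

3

α(5) = 2, then β(2) = 3; composing gives (αβ)(5) = 3.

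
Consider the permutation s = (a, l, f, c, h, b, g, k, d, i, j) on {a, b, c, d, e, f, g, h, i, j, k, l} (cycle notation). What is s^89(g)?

k

g lies in the 11-cycle (a, l, f, c, h, b, g, k, d, i, j).
Powers repeat with period 11 on this cycle, and 89 mod 11 = 1, so s^89(g) = s^1(g).
Advancing 1 step from g: g → k.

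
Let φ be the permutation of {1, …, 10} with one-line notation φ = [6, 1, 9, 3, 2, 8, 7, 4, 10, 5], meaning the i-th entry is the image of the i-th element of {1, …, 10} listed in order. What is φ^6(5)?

Tracing 5 → 2 → … returns to 5 after 9 steps, so 5 lies in a 9-cycle (1 6 8 4 3 9 10 5 2).
Advancing 6 steps from 5: 5 → 2 → 1 → 6 → 8 → 4 → 3.

3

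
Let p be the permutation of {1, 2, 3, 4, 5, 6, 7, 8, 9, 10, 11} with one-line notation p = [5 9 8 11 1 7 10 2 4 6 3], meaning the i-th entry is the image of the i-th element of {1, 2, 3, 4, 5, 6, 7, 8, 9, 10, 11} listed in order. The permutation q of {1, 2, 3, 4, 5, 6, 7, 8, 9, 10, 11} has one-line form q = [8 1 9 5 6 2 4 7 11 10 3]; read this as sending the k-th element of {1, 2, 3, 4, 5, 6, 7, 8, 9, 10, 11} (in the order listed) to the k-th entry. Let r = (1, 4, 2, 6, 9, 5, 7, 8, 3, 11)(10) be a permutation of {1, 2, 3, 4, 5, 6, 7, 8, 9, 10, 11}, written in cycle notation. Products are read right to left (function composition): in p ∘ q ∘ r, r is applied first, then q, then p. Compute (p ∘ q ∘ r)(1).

1

Chase 1: r(1) = 4; q(4) = 5; p(5) = 1. Hence (p ∘ q ∘ r)(1) = 1.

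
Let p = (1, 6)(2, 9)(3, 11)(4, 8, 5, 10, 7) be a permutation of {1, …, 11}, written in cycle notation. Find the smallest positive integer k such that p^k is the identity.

The cycle type of p is (5, 2, 2, 2).
The order of p is the least common multiple of its cycle lengths: lcm(5, 2, 2, 2) = 10.

10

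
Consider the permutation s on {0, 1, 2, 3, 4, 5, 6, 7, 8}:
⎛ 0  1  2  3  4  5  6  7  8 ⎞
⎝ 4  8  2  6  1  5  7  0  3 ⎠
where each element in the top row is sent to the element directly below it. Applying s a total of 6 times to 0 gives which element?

Tracing 0 → 4 → … returns to 0 after 7 steps, so 0 lies in a 7-cycle (0, 4, 1, 8, 3, 6, 7).
Advancing 6 steps from 0: 0 → 4 → 1 → 8 → 3 → 6 → 7.

7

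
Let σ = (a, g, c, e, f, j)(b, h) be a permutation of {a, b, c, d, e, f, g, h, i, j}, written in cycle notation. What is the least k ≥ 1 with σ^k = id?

The cycle type of σ is (6, 2, 1, 1).
The order of σ is the least common multiple of its cycle lengths: lcm(6, 2) = 6.

6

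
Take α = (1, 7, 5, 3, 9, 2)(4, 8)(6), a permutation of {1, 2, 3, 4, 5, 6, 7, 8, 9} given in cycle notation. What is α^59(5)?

7

5 lies in the 6-cycle (1, 7, 5, 3, 9, 2).
Powers repeat with period 6 on this cycle, and 59 mod 6 = 5, so α^59(5) = α^5(5).
Stepping 5 places around the cycle: 5 → 3 → 9 → 2 → 1 → 7.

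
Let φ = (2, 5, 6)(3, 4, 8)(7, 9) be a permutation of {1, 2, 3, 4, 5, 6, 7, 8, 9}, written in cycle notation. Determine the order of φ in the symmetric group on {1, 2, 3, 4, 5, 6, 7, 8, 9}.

6

The disjoint cycles have lengths 3, 3, 2, 1.
The order of φ is the least common multiple of its cycle lengths: lcm(3, 3, 2) = 6.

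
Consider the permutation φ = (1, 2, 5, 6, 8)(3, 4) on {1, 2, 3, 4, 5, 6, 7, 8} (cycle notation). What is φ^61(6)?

6 lies in the 5-cycle (1, 2, 5, 6, 8).
Since the cycle has length 5, φ^61 acts on it the same as φ^1 (61 mod 5 = 1).
Stepping 1 place around the cycle: 6 → 8.

8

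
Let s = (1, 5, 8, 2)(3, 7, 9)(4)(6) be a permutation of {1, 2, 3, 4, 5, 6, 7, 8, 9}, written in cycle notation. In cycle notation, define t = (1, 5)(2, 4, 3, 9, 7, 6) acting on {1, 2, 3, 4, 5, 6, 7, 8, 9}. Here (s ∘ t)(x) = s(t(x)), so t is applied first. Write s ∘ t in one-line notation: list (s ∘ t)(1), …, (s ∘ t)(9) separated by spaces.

8 4 3 7 5 1 6 2 9

(s ∘ t)(x) = s(t(x)). Computing each image: s(t(1)) = s(5) = 8, s(t(2)) = s(4) = 4, s(t(3)) = s(9) = 3, s(t(4)) = s(3) = 7, s(t(5)) = s(1) = 5, s(t(6)) = s(2) = 1, s(t(7)) = s(6) = 6, s(t(8)) = s(8) = 2, s(t(9)) = s(7) = 9.
Hence s ∘ t = [8 4 3 7 5 1 6 2 9].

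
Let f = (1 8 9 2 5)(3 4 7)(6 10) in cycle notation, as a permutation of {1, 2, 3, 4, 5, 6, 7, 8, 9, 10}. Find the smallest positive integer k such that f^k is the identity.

The disjoint cycles have lengths 5, 3, 2.
The order is lcm(5, 3, 2) = 30.

30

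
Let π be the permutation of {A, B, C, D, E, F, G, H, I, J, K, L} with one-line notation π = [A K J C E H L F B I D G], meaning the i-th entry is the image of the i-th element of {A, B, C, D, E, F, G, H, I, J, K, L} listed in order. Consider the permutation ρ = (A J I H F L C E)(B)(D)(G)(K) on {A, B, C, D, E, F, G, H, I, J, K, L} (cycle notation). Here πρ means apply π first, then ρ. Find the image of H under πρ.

L

(πρ)(H) = ρ(π(H)). π(H) = F, then ρ(F) = L. So (πρ)(H) = L.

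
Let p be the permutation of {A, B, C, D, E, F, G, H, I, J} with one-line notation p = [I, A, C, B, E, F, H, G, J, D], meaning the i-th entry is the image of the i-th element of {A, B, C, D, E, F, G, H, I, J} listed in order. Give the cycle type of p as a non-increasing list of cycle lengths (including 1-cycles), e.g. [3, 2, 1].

[5, 2, 1, 1, 1]

The disjoint cycles are (A I J D B)(C)(E)(F)(G H), with lengths 5, 2, 1, 1, 1 in non-increasing order.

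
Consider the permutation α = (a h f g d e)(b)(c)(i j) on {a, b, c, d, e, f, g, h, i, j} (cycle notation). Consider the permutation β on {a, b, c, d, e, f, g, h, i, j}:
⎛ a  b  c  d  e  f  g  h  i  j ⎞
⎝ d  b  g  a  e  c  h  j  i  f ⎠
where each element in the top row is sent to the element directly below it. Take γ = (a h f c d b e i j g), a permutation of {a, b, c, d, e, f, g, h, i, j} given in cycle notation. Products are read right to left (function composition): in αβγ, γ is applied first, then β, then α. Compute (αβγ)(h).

c

Chase h: γ(h) = f; β(f) = c; α(c) = c. Hence (αβγ)(h) = c.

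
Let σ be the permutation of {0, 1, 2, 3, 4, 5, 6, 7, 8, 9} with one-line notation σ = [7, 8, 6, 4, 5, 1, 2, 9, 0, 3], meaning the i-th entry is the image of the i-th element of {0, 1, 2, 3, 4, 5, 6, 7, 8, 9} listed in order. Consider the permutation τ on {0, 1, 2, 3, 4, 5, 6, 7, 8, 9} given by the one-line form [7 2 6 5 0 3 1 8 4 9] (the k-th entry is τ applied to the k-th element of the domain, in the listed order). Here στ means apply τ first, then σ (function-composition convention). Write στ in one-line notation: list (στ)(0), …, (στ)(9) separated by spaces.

9 6 2 1 7 4 8 0 5 3

For each element, apply τ then σ: 0 → 7 → 9; 1 → 2 → 6; 2 → 6 → 2; 3 → 5 → 1; 4 → 0 → 7; 5 → 3 → 4; 6 → 1 → 8; 7 → 8 → 0; 8 → 4 → 5; 9 → 9 → 3.
Collecting the images, στ = [9 6 2 1 7 4 8 0 5 3].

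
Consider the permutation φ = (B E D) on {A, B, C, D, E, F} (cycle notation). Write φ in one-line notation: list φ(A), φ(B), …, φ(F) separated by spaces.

Reading each image from the cycles: A→A, B→E, C→C, D→B, E→D, F→F.
So the one-line form is A E C B D F.

A E C B D F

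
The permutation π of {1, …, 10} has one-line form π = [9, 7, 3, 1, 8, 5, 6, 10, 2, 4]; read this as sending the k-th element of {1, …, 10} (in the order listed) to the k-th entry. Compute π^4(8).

9

Tracing 8 → 10 → … returns to 8 after 9 steps, so 8 lies in a 9-cycle (1 9 2 7 6 5 8 10 4).
Stepping 4 places around the cycle: 8 → 10 → 4 → 1 → 9.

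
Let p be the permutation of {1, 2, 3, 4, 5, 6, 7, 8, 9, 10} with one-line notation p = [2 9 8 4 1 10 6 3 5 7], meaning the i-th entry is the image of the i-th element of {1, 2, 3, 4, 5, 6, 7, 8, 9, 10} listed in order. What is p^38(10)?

Tracing 10 → 7 → … returns to 10 after 3 steps, so 10 lies in a 3-cycle (6 10 7).
On a 3-cycle, p^3 is the identity, so p^38 = p^2 there (38 ≡ 2 mod 3).
Advancing 2 steps from 10: 10 → 7 → 6.

6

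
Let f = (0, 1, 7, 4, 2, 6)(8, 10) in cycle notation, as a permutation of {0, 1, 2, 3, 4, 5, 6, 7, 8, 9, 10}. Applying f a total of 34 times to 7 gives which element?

7 lies in the 6-cycle (0, 1, 7, 4, 2, 6).
On a 6-cycle, f^6 is the identity, so f^34 = f^4 there (34 ≡ 4 mod 6).
Advancing 4 steps from 7: 7 → 4 → 2 → 6 → 0.

0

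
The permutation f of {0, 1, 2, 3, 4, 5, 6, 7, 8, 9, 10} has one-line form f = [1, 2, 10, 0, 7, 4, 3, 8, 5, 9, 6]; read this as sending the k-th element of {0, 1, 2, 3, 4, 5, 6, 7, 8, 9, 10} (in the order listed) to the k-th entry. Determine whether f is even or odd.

In disjoint-cycle form the cycle lengths are 6, 4, 1.
A cycle of length ℓ contributes ℓ−1 transpositions, so f is a product of 5 + 3 = 8 transpositions — even.

even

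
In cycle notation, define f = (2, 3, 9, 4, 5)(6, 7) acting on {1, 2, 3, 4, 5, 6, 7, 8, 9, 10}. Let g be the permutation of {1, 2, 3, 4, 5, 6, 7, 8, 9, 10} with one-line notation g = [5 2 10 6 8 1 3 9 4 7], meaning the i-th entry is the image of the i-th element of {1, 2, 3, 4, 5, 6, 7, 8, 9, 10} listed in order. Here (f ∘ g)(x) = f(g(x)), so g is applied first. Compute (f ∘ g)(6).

(f ∘ g)(6) = f(g(6)). g(6) = 1, then f(1) = 1. So (f ∘ g)(6) = 1.

1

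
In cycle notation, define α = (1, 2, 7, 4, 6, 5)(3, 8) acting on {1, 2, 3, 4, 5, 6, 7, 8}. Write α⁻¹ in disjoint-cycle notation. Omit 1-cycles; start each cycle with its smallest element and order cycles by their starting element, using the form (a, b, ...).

(1, 5, 6, 4, 7, 2)(3, 8)

If α sends a → b within a cycle, α⁻¹ sends b → a; equivalently, reverse each cycle.
After reversing and putting each cycle's least element first, α⁻¹ = (1, 5, 6, 4, 7, 2)(3, 8).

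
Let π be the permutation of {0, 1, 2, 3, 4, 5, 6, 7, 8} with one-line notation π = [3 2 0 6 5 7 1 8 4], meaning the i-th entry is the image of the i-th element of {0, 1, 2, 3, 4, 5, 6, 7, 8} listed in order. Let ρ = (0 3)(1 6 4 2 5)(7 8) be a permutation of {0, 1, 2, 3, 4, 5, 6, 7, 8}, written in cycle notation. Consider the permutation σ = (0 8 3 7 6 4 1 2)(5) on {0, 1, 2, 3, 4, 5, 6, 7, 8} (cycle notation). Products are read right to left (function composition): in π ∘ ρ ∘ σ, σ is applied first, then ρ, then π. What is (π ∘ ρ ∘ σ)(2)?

Chase 2: σ(2) = 0; ρ(0) = 3; π(3) = 6. Hence (π ∘ ρ ∘ σ)(2) = 6.

6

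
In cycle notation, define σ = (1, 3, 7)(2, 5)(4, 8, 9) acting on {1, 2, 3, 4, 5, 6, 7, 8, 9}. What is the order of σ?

6

The cycle type of σ is (3, 3, 2, 1).
The order of σ is the least common multiple of its cycle lengths: lcm(3, 3, 2) = 6.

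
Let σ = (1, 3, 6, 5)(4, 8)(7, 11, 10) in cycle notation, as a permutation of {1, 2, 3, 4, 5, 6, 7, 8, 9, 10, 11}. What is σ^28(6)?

6

6 lies in the 4-cycle (1, 3, 6, 5).
On a 4-cycle, σ^4 is the identity, so σ^28 = σ^0 there (28 ≡ 0 mod 4).
So σ^28(6) = 6.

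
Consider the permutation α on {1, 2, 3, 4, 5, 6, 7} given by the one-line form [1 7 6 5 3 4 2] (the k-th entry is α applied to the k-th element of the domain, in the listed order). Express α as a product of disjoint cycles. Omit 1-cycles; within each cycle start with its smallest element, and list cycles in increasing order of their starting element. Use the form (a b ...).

From 2: 2 → 7 → 2, closing the cycle (2 7).
Continuing from each remaining unvisited element yields (2 7)(3 6 4 5).

(2 7)(3 6 4 5)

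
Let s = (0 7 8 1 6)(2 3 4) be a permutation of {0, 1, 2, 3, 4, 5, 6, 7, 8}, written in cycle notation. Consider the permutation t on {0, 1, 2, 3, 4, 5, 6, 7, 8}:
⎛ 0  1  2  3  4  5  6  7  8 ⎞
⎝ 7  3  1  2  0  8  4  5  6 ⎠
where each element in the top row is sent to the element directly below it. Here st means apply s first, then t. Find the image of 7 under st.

6

First apply s: s(7) = 8, then t(8) = 6. Thus (st)(7) = 6.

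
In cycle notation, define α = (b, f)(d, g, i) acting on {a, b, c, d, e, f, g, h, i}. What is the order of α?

6

The disjoint cycles have lengths 3, 2, 1, 1, 1, 1.
The order of α is the least common multiple of its cycle lengths: lcm(3, 2) = 6.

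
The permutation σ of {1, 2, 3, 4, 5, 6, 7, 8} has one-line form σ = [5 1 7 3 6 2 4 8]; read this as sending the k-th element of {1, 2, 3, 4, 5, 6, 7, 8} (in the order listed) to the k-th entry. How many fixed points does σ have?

1

The fixed points (elements with σ(x) = x) are {8}, so there is 1.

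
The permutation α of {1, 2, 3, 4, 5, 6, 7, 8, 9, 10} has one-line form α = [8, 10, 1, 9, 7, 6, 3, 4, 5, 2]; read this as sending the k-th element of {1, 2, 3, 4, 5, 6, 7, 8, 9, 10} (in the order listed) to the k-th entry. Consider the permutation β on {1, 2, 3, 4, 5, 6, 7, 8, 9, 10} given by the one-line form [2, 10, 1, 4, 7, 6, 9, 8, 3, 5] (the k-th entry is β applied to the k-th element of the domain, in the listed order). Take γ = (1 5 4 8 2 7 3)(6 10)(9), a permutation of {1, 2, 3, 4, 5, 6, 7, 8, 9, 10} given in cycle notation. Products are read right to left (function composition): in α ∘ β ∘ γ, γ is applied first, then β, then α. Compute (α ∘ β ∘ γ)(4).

4

Apply the permutations in order: γ(4) = 8, then β(8) = 8, then α(8) = 4. So (α ∘ β ∘ γ)(4) = 4.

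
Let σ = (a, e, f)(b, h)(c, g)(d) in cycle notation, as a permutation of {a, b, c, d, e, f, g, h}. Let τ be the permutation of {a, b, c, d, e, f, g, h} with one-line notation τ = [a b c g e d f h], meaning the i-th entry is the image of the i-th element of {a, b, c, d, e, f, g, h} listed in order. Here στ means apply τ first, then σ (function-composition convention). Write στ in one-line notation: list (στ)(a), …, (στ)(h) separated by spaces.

e h g c f d a b

(στ)(x) = σ(τ(x)). Computing each image: σ(τ(a)) = σ(a) = e, σ(τ(b)) = σ(b) = h, σ(τ(c)) = σ(c) = g, σ(τ(d)) = σ(g) = c, σ(τ(e)) = σ(e) = f, σ(τ(f)) = σ(d) = d, σ(τ(g)) = σ(f) = a, σ(τ(h)) = σ(h) = b.
Hence στ = [e h g c f d a b].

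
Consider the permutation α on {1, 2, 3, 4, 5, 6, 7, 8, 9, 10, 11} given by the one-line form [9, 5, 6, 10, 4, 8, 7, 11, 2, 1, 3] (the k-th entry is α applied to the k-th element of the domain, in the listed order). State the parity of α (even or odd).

In disjoint-cycle form the cycle lengths are 6, 4, 1.
A cycle of length ℓ contributes ℓ−1 transpositions, so α is a product of 5 + 3 = 8 transpositions — even.

even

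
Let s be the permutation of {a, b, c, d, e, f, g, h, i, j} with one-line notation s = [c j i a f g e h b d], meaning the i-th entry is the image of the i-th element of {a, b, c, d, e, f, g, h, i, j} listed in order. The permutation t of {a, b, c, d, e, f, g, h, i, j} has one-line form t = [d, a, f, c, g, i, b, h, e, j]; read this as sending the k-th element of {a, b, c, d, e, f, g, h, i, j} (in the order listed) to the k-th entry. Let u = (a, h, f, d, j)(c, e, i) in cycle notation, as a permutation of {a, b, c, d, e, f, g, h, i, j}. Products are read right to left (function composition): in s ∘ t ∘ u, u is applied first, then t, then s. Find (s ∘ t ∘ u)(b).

c

(s ∘ t ∘ u)(b) = s(t(u(b))). u(b) = b, then t(b) = a, then s(a) = c, so the result is c.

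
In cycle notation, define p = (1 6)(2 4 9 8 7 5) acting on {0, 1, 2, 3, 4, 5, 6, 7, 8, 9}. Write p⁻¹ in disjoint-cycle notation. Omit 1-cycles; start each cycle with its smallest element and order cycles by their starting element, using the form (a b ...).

If p sends a → b within a cycle, p⁻¹ sends b → a; equivalently, reverse each cycle.
Reversing each cycle of p and rotating so the smallest element leads gives (1 6)(2 5 7 8 9 4).

(1 6)(2 5 7 8 9 4)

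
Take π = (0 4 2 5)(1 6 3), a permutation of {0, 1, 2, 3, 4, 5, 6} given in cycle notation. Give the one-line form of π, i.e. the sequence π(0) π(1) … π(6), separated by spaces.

Reading each image from the cycles: 0↦4, 1↦6, 2↦5, 3↦1, 4↦2, 5↦0, 6↦3.
So the one-line form is 4 6 5 1 2 0 3.

4 6 5 1 2 0 3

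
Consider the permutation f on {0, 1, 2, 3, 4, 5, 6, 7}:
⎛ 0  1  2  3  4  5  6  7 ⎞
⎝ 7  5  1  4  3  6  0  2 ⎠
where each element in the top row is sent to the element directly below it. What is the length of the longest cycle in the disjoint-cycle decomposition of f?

Decomposing into disjoint cycles gives (0 7 2 1 5 6)(3 4); the longest has length 6.

6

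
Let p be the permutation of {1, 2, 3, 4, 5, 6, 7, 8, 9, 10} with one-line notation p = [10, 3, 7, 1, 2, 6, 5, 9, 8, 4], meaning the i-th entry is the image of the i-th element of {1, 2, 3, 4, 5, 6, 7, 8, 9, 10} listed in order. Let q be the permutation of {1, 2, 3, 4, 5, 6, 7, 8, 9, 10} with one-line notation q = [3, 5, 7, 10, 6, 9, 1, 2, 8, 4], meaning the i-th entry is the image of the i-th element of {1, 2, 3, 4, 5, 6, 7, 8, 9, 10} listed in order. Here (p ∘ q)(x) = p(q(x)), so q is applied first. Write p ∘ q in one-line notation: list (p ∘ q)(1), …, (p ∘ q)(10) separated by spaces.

For each element, apply q then p: 1 → 3 → 7; 2 → 5 → 2; 3 → 7 → 5; 4 → 10 → 4; 5 → 6 → 6; 6 → 9 → 8; 7 → 1 → 10; 8 → 2 → 3; 9 → 8 → 9; 10 → 4 → 1.
Collecting the images, p ∘ q = [7 2 5 4 6 8 10 3 9 1].

7 2 5 4 6 8 10 3 9 1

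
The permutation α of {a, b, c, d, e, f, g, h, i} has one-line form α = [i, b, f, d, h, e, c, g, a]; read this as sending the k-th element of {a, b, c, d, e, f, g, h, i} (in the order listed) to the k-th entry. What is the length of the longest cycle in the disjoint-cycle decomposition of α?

Decomposing into disjoint cycles gives (a i)(c f e h g); the longest has length 5.

5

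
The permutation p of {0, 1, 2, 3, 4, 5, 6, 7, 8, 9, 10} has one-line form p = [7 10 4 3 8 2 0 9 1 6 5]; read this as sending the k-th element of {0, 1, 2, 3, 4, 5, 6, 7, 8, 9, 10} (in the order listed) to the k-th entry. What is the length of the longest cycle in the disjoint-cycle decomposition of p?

Decomposing into disjoint cycles gives (0 7 9 6)(1 10 5 2 4 8); the longest has length 6.

6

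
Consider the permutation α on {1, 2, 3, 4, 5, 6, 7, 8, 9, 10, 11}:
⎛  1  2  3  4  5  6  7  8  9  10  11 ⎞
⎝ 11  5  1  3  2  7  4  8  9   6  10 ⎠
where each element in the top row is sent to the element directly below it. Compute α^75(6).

11

Tracing 6 → 7 → … returns to 6 after 7 steps, so 6 lies in a 7-cycle (1, 11, 10, 6, 7, 4, 3).
Since the cycle has length 7, α^75 acts on it the same as α^5 (75 mod 7 = 5).
Advancing 5 steps from 6: 6 → 7 → 4 → 3 → 1 → 11.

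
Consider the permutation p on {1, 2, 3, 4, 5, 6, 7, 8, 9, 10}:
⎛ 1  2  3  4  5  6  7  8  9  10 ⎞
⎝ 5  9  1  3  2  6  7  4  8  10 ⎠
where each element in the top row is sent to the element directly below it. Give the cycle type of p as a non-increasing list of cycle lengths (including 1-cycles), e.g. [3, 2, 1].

[7, 1, 1, 1]

The disjoint cycles are (1, 5, 2, 9, 8, 4, 3)(6)(7)(10), with lengths 7, 1, 1, 1 in non-increasing order.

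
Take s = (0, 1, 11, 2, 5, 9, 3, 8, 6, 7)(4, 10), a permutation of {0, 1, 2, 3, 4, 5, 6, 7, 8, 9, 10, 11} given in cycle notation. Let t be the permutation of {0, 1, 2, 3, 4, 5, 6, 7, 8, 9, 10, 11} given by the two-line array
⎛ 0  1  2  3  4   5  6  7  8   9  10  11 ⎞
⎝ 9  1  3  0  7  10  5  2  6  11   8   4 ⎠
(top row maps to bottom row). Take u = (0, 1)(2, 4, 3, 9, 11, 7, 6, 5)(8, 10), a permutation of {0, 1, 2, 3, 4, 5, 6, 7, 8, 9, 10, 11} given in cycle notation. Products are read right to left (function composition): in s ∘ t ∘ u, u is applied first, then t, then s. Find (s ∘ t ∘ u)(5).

8

(s ∘ t ∘ u)(5) = s(t(u(5))). u(5) = 2, then t(2) = 3, then s(3) = 8, so the result is 8.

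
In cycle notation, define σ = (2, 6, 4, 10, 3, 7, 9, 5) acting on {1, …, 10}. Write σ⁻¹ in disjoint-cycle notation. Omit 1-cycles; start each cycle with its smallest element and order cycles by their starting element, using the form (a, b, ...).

(2, 5, 9, 7, 3, 10, 4, 6)

If σ sends a → b within a cycle, σ⁻¹ sends b → a; equivalently, reverse each cycle.
Reversing each cycle of σ and rotating so the smallest element leads gives (2, 5, 9, 7, 3, 10, 4, 6).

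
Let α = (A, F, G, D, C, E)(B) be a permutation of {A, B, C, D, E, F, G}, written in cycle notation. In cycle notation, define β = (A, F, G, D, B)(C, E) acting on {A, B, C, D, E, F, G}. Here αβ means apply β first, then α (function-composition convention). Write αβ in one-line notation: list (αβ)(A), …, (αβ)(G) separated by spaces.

(αβ)(x) = α(β(x)). Computing each image: α(β(A)) = α(F) = G, α(β(B)) = α(A) = F, α(β(C)) = α(E) = A, α(β(D)) = α(B) = B, α(β(E)) = α(C) = E, α(β(F)) = α(G) = D, α(β(G)) = α(D) = C.
Hence αβ = [G F A B E D C].

G F A B E D C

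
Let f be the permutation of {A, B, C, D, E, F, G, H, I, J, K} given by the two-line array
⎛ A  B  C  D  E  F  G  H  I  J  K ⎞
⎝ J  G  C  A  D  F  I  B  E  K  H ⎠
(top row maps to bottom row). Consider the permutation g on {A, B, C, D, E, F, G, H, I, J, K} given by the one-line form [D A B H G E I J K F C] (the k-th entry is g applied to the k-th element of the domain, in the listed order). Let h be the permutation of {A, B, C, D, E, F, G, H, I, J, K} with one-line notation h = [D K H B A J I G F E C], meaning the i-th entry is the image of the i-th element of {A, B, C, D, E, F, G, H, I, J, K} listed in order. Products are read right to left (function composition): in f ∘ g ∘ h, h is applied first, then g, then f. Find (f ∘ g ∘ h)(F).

Chase F: h(F) = J; g(J) = F; f(F) = F. Hence (f ∘ g ∘ h)(F) = F.

F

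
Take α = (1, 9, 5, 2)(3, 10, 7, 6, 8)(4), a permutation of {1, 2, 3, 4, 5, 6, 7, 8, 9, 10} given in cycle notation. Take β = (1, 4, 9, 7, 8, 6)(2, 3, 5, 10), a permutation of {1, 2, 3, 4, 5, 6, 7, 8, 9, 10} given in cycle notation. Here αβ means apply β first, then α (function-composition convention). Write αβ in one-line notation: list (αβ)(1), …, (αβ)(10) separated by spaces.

4 10 2 5 7 9 3 8 6 1

(αβ)(x) = α(β(x)). Computing each image: α(β(1)) = α(4) = 4, α(β(2)) = α(3) = 10, α(β(3)) = α(5) = 2, α(β(4)) = α(9) = 5, α(β(5)) = α(10) = 7, α(β(6)) = α(1) = 9, α(β(7)) = α(8) = 3, α(β(8)) = α(6) = 8, α(β(9)) = α(7) = 6, α(β(10)) = α(2) = 1.
Hence αβ = [4 10 2 5 7 9 3 8 6 1].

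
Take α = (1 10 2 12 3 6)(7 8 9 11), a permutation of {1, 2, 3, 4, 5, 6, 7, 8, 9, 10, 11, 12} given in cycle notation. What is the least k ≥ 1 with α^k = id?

12

The cycle type of α is (6, 4, 1, 1).
The order is lcm(6, 4) = 12.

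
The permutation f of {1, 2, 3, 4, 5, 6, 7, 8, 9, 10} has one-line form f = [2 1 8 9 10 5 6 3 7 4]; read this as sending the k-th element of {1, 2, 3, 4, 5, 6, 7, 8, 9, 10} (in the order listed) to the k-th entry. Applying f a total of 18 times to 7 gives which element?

Tracing 7 → 6 → … returns to 7 after 6 steps, so 7 lies in a 6-cycle (4, 9, 7, 6, 5, 10).
Since the cycle has length 6, f^18 acts on it the same as f^0 (18 mod 6 = 0).
So f^18(7) = 7.

7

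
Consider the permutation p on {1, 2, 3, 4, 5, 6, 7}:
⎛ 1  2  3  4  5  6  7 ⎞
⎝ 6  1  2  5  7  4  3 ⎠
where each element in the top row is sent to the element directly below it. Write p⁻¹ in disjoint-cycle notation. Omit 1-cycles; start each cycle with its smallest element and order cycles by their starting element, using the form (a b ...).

First write p in disjoint cycles: (1 6 4 5 7 3 2).
The inverse reverses every cycle; in canonical form, p⁻¹ = (1 2 3 7 5 4 6).

(1 2 3 7 5 4 6)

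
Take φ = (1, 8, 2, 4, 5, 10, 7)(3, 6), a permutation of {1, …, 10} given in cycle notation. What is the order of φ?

14

The cycle type of φ is (7, 2, 1).
The order of φ is the least common multiple of its cycle lengths: lcm(7, 2) = 14.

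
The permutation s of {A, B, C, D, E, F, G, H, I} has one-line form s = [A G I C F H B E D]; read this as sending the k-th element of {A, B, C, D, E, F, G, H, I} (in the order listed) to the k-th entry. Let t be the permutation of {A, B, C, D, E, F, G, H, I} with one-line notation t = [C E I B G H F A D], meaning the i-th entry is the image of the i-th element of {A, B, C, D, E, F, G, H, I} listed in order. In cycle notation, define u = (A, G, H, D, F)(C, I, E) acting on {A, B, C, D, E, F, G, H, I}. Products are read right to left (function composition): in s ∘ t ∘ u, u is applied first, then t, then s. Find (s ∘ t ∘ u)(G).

(s ∘ t ∘ u)(G) = s(t(u(G))). u(G) = H, then t(H) = A, then s(A) = A, so the result is A.

A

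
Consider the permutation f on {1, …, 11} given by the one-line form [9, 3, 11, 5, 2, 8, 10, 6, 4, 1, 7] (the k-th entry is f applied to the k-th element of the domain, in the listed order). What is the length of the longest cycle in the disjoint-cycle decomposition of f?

Decomposing into disjoint cycles gives (1, 9, 4, 5, 2, 3, 11, 7, 10)(6, 8); the longest has length 9.

9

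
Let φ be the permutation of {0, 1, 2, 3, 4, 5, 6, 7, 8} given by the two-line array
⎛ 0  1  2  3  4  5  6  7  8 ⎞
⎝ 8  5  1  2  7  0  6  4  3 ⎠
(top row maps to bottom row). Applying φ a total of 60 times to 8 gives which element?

Tracing 8 → 3 → … returns to 8 after 6 steps, so 8 lies in a 6-cycle (0, 8, 3, 2, 1, 5).
Since the cycle has length 6, φ^60 acts on it the same as φ^0 (60 mod 6 = 0).
So φ^60(8) = 8.

8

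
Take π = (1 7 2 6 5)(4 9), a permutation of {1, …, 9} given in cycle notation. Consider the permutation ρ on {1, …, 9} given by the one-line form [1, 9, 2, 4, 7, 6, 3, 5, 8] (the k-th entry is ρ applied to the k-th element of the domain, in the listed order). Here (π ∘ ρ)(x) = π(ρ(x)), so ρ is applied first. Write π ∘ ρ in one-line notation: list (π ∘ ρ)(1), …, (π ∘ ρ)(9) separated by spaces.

7 4 6 9 2 5 3 1 8

Chase each element through ρ then π: 1 → 1 → 7; 2 → 9 → 4; 3 → 2 → 6; 4 → 4 → 9; 5 → 7 → 2; 6 → 6 → 5; 7 → 3 → 3; 8 → 5 → 1; 9 → 8 → 8.
So π ∘ ρ in one-line form is 7 4 6 9 2 5 3 1 8.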